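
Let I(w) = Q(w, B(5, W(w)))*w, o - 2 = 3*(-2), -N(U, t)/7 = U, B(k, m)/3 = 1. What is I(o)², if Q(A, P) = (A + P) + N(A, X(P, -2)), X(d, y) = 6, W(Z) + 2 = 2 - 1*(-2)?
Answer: 11664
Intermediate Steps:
W(Z) = 2 (W(Z) = -2 + (2 - 1*(-2)) = -2 + (2 + 2) = -2 + 4 = 2)
B(k, m) = 3 (B(k, m) = 3*1 = 3)
N(U, t) = -7*U
Q(A, P) = P - 6*A (Q(A, P) = (A + P) - 7*A = P - 6*A)
o = -4 (o = 2 + 3*(-2) = 2 - 6 = -4)
I(w) = w*(3 - 6*w) (I(w) = (3 - 6*w)*w = w*(3 - 6*w))
I(o)² = (3*(-4)*(1 - 2*(-4)))² = (3*(-4)*(1 + 8))² = (3*(-4)*9)² = (-108)² = 11664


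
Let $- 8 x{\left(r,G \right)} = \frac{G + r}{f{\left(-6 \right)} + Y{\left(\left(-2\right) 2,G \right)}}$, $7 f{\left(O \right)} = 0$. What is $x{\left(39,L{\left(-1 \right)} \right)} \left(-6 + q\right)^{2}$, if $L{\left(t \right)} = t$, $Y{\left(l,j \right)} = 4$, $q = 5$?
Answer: $- \frac{19}{16} \approx -1.1875$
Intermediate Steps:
$f{\left(O \right)} = 0$ ($f{\left(O \right)} = \frac{1}{7} \cdot 0 = 0$)
$x{\left(r,G \right)} = - \frac{G}{32} - \frac{r}{32}$ ($x{\left(r,G \right)} = - \frac{\left(G + r\right) \frac{1}{0 + 4}}{8} = - \frac{\left(G + r\right) \frac{1}{4}}{8} = - \frac{\frac{G}{4} + \frac{r}{4}}{8} = - \frac{G}{32} - \frac{r}{32}$)
$x{\left(39,L{\left(-1 \right)} \right)} \left(-6 + q\right)^{2} = \left(\left(- \frac{1}{32}\right) \left(-1\right) - \frac{39}{32}\right) \left(-6 + 5\right)^{2} = \left(\frac{1}{32} - \frac{39}{32}\right) \left(-1\right)^{2} = \left(- \frac{19}{16}\right) 1 = - \frac{19}{16}$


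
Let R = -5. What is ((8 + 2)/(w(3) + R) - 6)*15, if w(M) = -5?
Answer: -105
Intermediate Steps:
((8 + 2)/(w(3) + R) - 6)*15 = ((8 + 2)/(-5 - 5) - 6)*15 = (10/(-10) - 6)*15 = (10*(-⅒) - 6)*15 = (-1 - 6)*15 = -7*15 = -105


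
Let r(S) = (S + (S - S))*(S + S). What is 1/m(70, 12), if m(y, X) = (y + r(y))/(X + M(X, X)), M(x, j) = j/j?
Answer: 13/9870 ≈ 0.0013171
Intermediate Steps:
M(x, j) = 1
r(S) = 2*S**2 (r(S) = (S + 0)*(2*S) = S*(2*S) = 2*S**2)
m(y, X) = (y + 2*y**2)/(1 + X) (m(y, X) = (y + 2*y**2)/(X + 1) = (y + 2*y**2)/(1 + X))
1/m(70, 12) = 1/(70*(1 + 2*70)/(1 + 12)) = 1/(70*(1 + 140)/13) = 1/(70*(1/13)*141) = 1/(9870/13) = 13/9870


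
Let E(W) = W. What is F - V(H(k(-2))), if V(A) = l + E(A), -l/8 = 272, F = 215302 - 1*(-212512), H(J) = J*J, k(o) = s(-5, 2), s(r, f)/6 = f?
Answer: 429846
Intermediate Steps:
s(r, f) = 6*f
k(o) = 12 (k(o) = 6*2 = 12)
H(J) = J**2
F = 427814 (F = 215302 + 212512 = 427814)
l = -2176 (l = -8*272 = -2176)
V(A) = -2176 + A
F - V(H(k(-2))) = 427814 - (-2176 + 12**2) = 427814 - (-2176 + 144) = 427814 - 1*(-2032) = 427814 + 2032 = 429846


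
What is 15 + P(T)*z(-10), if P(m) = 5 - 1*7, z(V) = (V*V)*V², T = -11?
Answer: -19985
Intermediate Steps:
z(V) = V⁴ (z(V) = V²*V² = V⁴)
P(m) = -2 (P(m) = 5 - 7 = -2)
15 + P(T)*z(-10) = 15 - 2*(-10)⁴ = 15 - 2*10000 = 15 - 20000 = -19985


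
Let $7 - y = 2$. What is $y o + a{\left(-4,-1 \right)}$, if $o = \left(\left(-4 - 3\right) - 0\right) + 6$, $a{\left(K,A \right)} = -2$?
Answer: $-7$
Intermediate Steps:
$y = 5$ ($y = 7 - 2 = 5$)
$o = -1$ ($o = \left(-7 + 0\right) + 6 = -7 + 6 = -1$)
$y o + a{\left(-4,-1 \right)} = 5 \left(-1\right) - 2 = -5 - 2 = -7$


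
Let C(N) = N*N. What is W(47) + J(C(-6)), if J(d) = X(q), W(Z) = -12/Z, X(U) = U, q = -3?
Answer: -153/47 ≈ -3.2553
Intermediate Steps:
C(N) = N**2
J(d) = -3
W(47) + J(C(-6)) = -12/47 - 3 = -153/47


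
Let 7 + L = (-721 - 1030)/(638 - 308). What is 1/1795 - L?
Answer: 291593/23694 ≈ 12.307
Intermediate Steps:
L = -4061/330 (L = -7 + (-721 - 1030)/(638 - 308) = -7 - 1751/330 = -4061/330 ≈ -12.306)
1/1795 - L = 1/1795 - 1*(-4061/330) = 1/1795 + 4061/330 = 291593/23694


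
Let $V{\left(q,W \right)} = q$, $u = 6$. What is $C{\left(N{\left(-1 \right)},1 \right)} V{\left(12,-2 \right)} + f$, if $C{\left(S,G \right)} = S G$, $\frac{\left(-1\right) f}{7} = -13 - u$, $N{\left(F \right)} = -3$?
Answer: $97$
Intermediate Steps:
$f = 133$ ($f = - 7 \left(-13 - 6\right) = \left(-7\right) \left(-19\right) = 133$)
$C{\left(S,G \right)} = G S$
$C{\left(N{\left(-1 \right)},1 \right)} V{\left(12,-2 \right)} + f = 1 \left(-3\right) 12 + 133 = \left(-3\right) 12 + 133 = -36 + 133 = 97$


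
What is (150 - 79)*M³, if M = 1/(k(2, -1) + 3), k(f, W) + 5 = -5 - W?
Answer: -71/216 ≈ -0.32870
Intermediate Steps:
k(f, W) = -10 - W (k(f, W) = -5 + (-5 - W) = -10 - W)
M = -⅙ (M = 1/((-10 - 1*(-1)) + 3) = 1/((-10 + 1) + 3) = 1/(-9 + 3) = 1/(-6) = -⅙ ≈ -0.16667)
(150 - 79)*M³ = (150 - 79)*(-⅙)³ = 71*(-1/216) = -71/216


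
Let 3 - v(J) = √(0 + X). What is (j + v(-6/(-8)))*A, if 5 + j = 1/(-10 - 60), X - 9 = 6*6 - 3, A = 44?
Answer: -3102/35 - 44*√42 ≈ -373.78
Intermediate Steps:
X = 42 (X = 9 + (6*6 - 3) = 9 + (36 - 3) = 9 + 33 = 42)
j = -351/70 (j = -5 + 1/(-10 - 60) = -5 + 1/(-70) = -5 - 1/70 = -351/70 ≈ -5.0143)
v(J) = 3 - √42 (v(J) = 3 - √(0 + 42) = 3 - √42)
(j + v(-6/(-8)))*A = (-351/70 + (3 - √42))*44 = (-141/70 - √42)*44 = -3102/35 - 44*√42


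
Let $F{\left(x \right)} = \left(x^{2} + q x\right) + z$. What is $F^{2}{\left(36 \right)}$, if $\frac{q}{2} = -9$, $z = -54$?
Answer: $352836$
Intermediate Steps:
$q = -18$ ($q = 2 \left(-9\right) = -18$)
$F{\left(x \right)} = -54 + x^{2} - 18 x$ ($F{\left(x \right)} = \left(x^{2} - 18 x\right) - 54 = -54 + x^{2} - 18 x$)
$F^{2}{\left(36 \right)} = \left(-54 + 36^{2} - 648\right)^{2} = \left(-54 + 1296 - 648\right)^{2} = 594^{2} = 352836$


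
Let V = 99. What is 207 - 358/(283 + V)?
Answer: 39358/191 ≈ 206.06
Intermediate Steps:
207 - 358/(283 + V) = 207 - 358/(283 + 99) = 207 - 358/382 = 207 - 358*1/382 = 207 - 179/191 = 39358/191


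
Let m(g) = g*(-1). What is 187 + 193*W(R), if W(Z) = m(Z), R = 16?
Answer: -2901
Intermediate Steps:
m(g) = -g
W(Z) = -Z
187 + 193*W(R) = 187 + 193*(-1*16) = 187 + 193*(-16) = 187 - 3088 = -2901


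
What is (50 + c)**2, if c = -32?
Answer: 324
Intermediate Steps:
(50 + c)**2 = (50 - 32)**2 = 18**2 = 324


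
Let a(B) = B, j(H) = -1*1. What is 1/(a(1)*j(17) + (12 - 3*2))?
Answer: ⅕ ≈ 0.20000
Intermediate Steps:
j(H) = -1
1/(a(1)*j(17) + (12 - 3*2)) = 1/(1*(-1) + (12 - 3*2)) = 1/(-1 + (12 - 6)) = 1/(-1 + 6) = 1/5 = ⅕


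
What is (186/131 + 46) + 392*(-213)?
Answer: -10931764/131 ≈ -83449.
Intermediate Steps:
(186/131 + 46) + 392*(-213) = (186*(1/131) + 46) - 83496 = (186/131 + 46) - 83496 = 6212/131 - 83496 = -10931764/131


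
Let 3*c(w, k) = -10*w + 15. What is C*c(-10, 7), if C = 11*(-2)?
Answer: -2530/3 ≈ -843.33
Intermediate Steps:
c(w, k) = 5 - 10*w/3 (c(w, k) = (-10*w + 15)/3 = (15 - 10*w)/3 = 5 - 10*w/3)
C = -22
C*c(-10, 7) = -22*(5 - 10/3*(-10)) = -22*(5 + 100/3) = -22*115/3 = -2530/3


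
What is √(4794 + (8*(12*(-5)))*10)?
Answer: I*√6 ≈ 2.4495*I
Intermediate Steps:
√(4794 + (8*(12*(-5)))*10) = √(4794 + (8*(-60))*10) = √(4794 - 480*10) = √(4794 - 4800) = √(-6) = I*√6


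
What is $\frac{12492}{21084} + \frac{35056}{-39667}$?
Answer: $- \frac{20300045}{69694919} \approx -0.29127$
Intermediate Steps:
$\frac{12492}{21084} + \frac{35056}{-39667} = 12492 \cdot \frac{1}{21084} + 35056 \left(- \frac{1}{39667}\right) = \frac{1041}{1757} - \frac{35056}{39667} = - \frac{20300045}{69694919}$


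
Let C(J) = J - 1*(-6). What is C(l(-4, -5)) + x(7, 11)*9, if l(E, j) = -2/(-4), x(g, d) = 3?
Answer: 67/2 ≈ 33.500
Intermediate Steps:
l(E, j) = ½ (l(E, j) = -2*(-¼) = ½)
C(J) = 6 + J (C(J) = J + 6 = 6 + J)
C(l(-4, -5)) + x(7, 11)*9 = (6 + ½) + 3*9 = 13/2 + 27 = 67/2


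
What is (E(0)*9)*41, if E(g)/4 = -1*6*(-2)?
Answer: 17712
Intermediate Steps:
E(g) = 48 (E(g) = 4*(-1*6*(-2)) = 4*(-6*(-2)) = 4*12 = 48)
(E(0)*9)*41 = (48*9)*41 = 432*41 = 17712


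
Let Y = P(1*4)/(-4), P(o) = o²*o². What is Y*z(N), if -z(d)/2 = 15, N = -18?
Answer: 1920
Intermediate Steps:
z(d) = -30 (z(d) = -2*15 = -30)
P(o) = o⁴
Y = -64 (Y = (1*4)⁴/(-4) = 4⁴*(-¼) = 256*(-¼) = -64)
Y*z(N) = -64*(-30) = 1920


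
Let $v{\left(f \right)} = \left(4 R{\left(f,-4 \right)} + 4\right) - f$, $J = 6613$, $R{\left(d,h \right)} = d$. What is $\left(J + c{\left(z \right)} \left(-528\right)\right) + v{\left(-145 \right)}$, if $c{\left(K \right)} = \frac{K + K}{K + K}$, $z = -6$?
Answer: $5654$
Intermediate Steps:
$c{\left(K \right)} = 1$ ($c{\left(K \right)} = \frac{2 K}{2 K} = 2 K \frac{1}{2 K} = 1$)
$v{\left(f \right)} = 4 + 3 f$ ($v{\left(f \right)} = \left(4 f + 4\right) - f = \left(4 + 4 f\right) - f = 4 + 3 f$)
$\left(J + c{\left(z \right)} \left(-528\right)\right) + v{\left(-145 \right)} = \left(6613 + 1 \left(-528\right)\right) + \left(4 + 3 \left(-145\right)\right) = \left(6613 - 528\right) + \left(4 - 435\right) = 6085 - 431 = 5654$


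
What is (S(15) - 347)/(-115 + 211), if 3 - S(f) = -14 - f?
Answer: -105/32 ≈ -3.2813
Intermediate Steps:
S(f) = 17 + f (S(f) = 3 - (-14 - f) = 3 + (14 + f) = 17 + f)
(S(15) - 347)/(-115 + 211) = ((17 + 15) - 347)/(-115 + 211) = (32 - 347)/96 = -315*1/96 = -105/32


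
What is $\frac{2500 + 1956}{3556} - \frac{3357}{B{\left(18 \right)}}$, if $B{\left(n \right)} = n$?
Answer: $- \frac{329369}{1778} \approx -185.25$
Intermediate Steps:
$\frac{2500 + 1956}{3556} - \frac{3357}{B{\left(18 \right)}} = \frac{2500 + 1956}{3556} - \frac{3357}{18} = 4456 \cdot \frac{1}{3556} - \frac{373}{2} = \frac{1114}{889} - \frac{373}{2} = - \frac{329369}{1778}$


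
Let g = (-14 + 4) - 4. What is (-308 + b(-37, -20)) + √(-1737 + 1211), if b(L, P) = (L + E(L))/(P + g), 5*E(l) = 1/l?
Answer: -965237/3145 + I*√526 ≈ -306.91 + 22.935*I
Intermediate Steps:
g = -14 (g = -10 - 4 = -14)
E(l) = 1/(5*l) (E(l) = (1/l)/5 = 1/(5*l))
b(L, P) = (L + 1/(5*L))/(-14 + P) (b(L, P) = (L + 1/(5*L))/(P - 14) = (L + 1/(5*L))/(-14 + P))
(-308 + b(-37, -20)) + √(-1737 + 1211) = (-308 + (⅕ + (-37)²)/((-37)*(-14 - 20))) + √(-1737 + 1211) = (-308 - 1/37*(⅕ + 1369)/(-34)) + √(-526) = (-308 - 1/37*(-1/34)*6846/5) + I*√526 = (-308 + 3423/3145) + I*√526 = -965237/3145 + I*√526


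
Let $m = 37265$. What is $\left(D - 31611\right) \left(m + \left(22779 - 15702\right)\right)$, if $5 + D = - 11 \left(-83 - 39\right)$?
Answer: $-1342409708$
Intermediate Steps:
$D = 1337$ ($D = -5 - 11 \left(-83 - 39\right) = -5 - -1342 = -5 + 1342 = 1337$)
$\left(D - 31611\right) \left(m + \left(22779 - 15702\right)\right) = \left(1337 - 31611\right) \left(37265 + \left(22779 - 15702\right)\right) = - 30274 \left(37265 + \left(22779 - 15702\right)\right) = - 30274 \left(37265 + 7077\right) = \left(-30274\right) 44342 = -1342409708$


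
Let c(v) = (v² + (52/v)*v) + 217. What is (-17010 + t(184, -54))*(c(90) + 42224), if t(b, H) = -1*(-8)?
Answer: -860182186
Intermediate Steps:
t(b, H) = 8
c(v) = 269 + v² (c(v) = (v² + 52) + 217 = (52 + v²) + 217 = 269 + v²)
(-17010 + t(184, -54))*(c(90) + 42224) = (-17010 + 8)*((269 + 90²) + 42224) = -17002*((269 + 8100) + 42224) = -17002*(8369 + 42224) = -17002*50593 = -860182186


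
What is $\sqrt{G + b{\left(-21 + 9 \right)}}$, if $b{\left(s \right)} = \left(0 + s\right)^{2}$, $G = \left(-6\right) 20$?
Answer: $2 \sqrt{6} \approx 4.899$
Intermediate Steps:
$G = -120$
$b{\left(s \right)} = s^{2}$
$\sqrt{G + b{\left(-21 + 9 \right)}} = \sqrt{-120 + \left(-21 + 9\right)^{2}} = \sqrt{-120 + \left(-12\right)^{2}} = \sqrt{-120 + 144} = \sqrt{24} = 2 \sqrt{6}$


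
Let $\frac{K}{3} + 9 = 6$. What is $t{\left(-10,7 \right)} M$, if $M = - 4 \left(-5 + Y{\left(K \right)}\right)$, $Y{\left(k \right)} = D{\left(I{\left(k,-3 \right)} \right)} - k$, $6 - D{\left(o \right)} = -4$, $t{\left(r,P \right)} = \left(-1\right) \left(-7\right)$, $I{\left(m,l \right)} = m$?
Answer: $-392$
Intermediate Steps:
$t{\left(r,P \right)} = 7$
$K = -9$ ($K = -27 + 3 \cdot 6 = -27 + 18 = -9$)
$D{\left(o \right)} = 10$ ($D{\left(o \right)} = 6 - -4 = 6 + 4 = 10$)
$Y{\left(k \right)} = 10 - k$
$M = -56$ ($M = - 4 \left(-5 + \left(10 - -9\right)\right) = - 4 \left(-5 + \left(10 + 9\right)\right) = - 4 \left(-5 + 19\right) = \left(-4\right) 14 = -56$)
$t{\left(-10,7 \right)} M = 7 \left(-56\right) = -392$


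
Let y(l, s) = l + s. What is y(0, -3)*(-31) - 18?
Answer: 75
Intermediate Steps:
y(0, -3)*(-31) - 18 = (0 - 3)*(-31) - 18 = -3*(-31) - 18 = 93 - 18 = 75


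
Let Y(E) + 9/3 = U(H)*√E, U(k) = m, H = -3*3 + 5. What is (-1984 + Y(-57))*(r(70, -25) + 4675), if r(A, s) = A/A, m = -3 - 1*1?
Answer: -9291212 - 18704*I*√57 ≈ -9.2912e+6 - 1.4121e+5*I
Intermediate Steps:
H = -4 (H = -9 + 5 = -4)
m = -4 (m = -3 - 1 = -4)
U(k) = -4
r(A, s) = 1
Y(E) = -3 - 4*√E
(-1984 + Y(-57))*(r(70, -25) + 4675) = (-1984 + (-3 - 4*I*√57))*(1 + 4675) = (-1984 + (-3 - 4*I*√57))*4676 = (-1987 - 4*I*√57)*4676 = -9291212 - 18704*I*√57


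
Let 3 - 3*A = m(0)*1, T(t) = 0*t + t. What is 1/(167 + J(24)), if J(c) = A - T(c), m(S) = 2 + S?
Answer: 3/430 ≈ 0.0069767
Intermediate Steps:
T(t) = t (T(t) = 0 + t = t)
A = 1/3 (A = 1 - (2 + 0)/3 = 1 - 2/3 = 1/3 ≈ 0.33333)
J(c) = 1/3 - c
1/(167 + J(24)) = 1/(167 + (1/3 - 1*24)) = 1/(167 + (1/3 - 24)) = 1/(167 - 71/3) = 1/(430/3) = 3/430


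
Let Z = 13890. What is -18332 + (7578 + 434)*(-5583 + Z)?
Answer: 66537352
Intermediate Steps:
-18332 + (7578 + 434)*(-5583 + Z) = -18332 + (7578 + 434)*(-5583 + 13890) = -18332 + 8012*8307 = -18332 + 66555684 = 66537352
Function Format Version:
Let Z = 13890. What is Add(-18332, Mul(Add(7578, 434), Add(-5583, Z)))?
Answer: 66537352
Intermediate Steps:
Add(-18332, Mul(Add(7578, 434), Add(-5583, Z))) = Add(-18332, Mul(Add(7578, 434), Add(-5583, 13890))) = Add(-18332, Mul(8012, 8307)) = Add(-18332, 66555684) = 66537352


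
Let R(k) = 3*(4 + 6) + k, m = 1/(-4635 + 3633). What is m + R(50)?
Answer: 80159/1002 ≈ 79.999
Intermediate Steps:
m = -1/1002 (m = 1/(-1002) = -1/1002 ≈ -0.00099800)
R(k) = 30 + k (R(k) = 3*10 + k = 30 + k)
m + R(50) = -1/1002 + (30 + 50) = -1/1002 + 80 = 80159/1002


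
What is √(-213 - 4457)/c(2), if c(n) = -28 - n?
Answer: -I*√4670/30 ≈ -2.2779*I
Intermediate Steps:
√(-213 - 4457)/c(2) = √(-213 - 4457)/(-28 - 1*2) = √(-4670)/(-28 - 2) = (I*√4670)/(-30) = (I*√4670)*(-1/30) = -I*√4670/30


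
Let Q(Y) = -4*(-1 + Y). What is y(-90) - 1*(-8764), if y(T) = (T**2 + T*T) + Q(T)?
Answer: 25328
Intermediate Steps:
Q(Y) = 4 - 4*Y
y(T) = 4 - 4*T + 2*T**2 (y(T) = (T**2 + T*T) + (4 - 4*T) = (T**2 + T**2) + (4 - 4*T) = 2*T**2 + (4 - 4*T) = 4 - 4*T + 2*T**2)
y(-90) - 1*(-8764) = (4 - 4*(-90) + 2*(-90)**2) - 1*(-8764) = (4 + 360 + 2*8100) + 8764 = (4 + 360 + 16200) + 8764 = 16564 + 8764 = 25328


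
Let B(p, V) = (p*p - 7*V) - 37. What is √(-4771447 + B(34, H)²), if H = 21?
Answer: I*√3826663 ≈ 1956.2*I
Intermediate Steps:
B(p, V) = -37 + p² - 7*V (B(p, V) = (p² - 7*V) - 37 = -37 + p² - 7*V)
√(-4771447 + B(34, H)²) = √(-4771447 + (-37 + 34² - 7*21)²) = √(-4771447 + (-37 + 1156 - 147)²) = √(-4771447 + 972²) = √(-4771447 + 944784) = √(-3826663) = I*√3826663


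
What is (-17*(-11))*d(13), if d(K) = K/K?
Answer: 187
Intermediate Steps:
d(K) = 1
(-17*(-11))*d(13) = -17*(-11)*1 = 187*1 = 187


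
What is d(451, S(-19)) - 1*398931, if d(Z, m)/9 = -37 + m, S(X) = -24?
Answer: -399480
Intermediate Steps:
d(Z, m) = -333 + 9*m (d(Z, m) = 9*(-37 + m) = -333 + 9*m)
d(451, S(-19)) - 1*398931 = (-333 + 9*(-24)) - 1*398931 = (-333 - 216) - 398931 = -549 - 398931 = -399480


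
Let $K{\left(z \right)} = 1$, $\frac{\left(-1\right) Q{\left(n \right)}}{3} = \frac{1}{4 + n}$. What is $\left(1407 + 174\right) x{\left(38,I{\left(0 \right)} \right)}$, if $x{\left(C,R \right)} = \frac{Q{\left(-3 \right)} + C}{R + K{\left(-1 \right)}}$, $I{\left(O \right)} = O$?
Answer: $55335$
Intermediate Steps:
$Q{\left(n \right)} = - \frac{3}{4 + n}$
$x{\left(C,R \right)} = \frac{-3 + C}{1 + R}$ ($x{\left(C,R \right)} = \frac{- \frac{3}{4 - 3} + C}{R + 1} = \frac{- \frac{3}{1} + C}{1 + R} = \frac{\left(-3\right) 1 + C}{1 + R} = \frac{-3 + C}{1 + R}$)
$\left(1407 + 174\right) x{\left(38,I{\left(0 \right)} \right)} = \left(1407 + 174\right) \frac{-3 + 38}{1 + 0} = 1581 \cdot 1^{-1} \cdot 35 = 1581 \cdot 1 \cdot 35 = 1581 \cdot 35 = 55335$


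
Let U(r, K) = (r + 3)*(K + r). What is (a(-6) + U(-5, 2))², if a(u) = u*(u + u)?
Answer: 6084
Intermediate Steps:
U(r, K) = (3 + r)*(K + r)
a(u) = 2*u² (a(u) = u*(2*u) = 2*u²)
(a(-6) + U(-5, 2))² = (2*(-6)² + ((-5)² + 3*2 + 3*(-5) + 2*(-5)))² = (2*36 + (25 + 6 - 15 - 10))² = (72 + 6)² = 78² = 6084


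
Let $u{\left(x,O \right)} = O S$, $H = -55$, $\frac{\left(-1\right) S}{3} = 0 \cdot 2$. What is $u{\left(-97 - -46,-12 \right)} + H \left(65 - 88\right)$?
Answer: $1265$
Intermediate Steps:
$S = 0$ ($S = - 3 \cdot 0 \cdot 2 = \left(-3\right) 0 = 0$)
$u{\left(x,O \right)} = 0$ ($u{\left(x,O \right)} = O 0 = 0$)
$u{\left(-97 - -46,-12 \right)} + H \left(65 - 88\right) = 0 - 55 \left(65 - 88\right) = 0 - -1265 = 0 + 1265 = 1265$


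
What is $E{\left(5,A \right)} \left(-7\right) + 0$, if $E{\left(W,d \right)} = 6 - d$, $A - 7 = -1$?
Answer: $0$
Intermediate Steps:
$A = 6$ ($A = 7 - 1 = 6$)
$E{\left(5,A \right)} \left(-7\right) + 0 = \left(6 - 6\right) \left(-7\right) + 0 = 0 \left(-7\right) + 0 = 0 + 0 = 0$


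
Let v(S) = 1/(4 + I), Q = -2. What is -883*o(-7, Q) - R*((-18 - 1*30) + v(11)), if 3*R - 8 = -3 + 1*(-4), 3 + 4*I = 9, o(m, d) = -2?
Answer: 58804/33 ≈ 1781.9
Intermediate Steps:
I = 3/2 (I = -¾ + (¼)*9 = -¾ + 9/4 = 3/2 ≈ 1.5000)
R = ⅓ (R = 8/3 + (-3 + 1*(-4))/3 = 8/3 + (-3 - 4)/3 = 8/3 + (⅓)*(-7) = 8/3 - 7/3 = ⅓ ≈ 0.33333)
v(S) = 2/11 (v(S) = 1/(4 + 3/2) = 1/(11/2) = 2/11)
-883*o(-7, Q) - R*((-18 - 1*30) + v(11)) = -883*(-2) - ((-18 - 1*30) + 2/11)/3 = 1766 - ((-18 - 30) + 2/11)/3 = 1766 - (-48 + 2/11)/3 = 1766 - (-526)/(3*11) = 1766 - 1*(-526/33) = 1766 + 526/33 = 58804/33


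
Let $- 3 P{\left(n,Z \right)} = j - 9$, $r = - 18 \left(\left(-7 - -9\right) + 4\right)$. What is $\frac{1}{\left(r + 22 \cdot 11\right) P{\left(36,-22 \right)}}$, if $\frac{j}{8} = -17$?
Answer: $\frac{3}{19430} \approx 0.0001544$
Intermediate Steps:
$j = -136$ ($j = 8 \left(-17\right) = -136$)
$r = -108$ ($r = - 18 \left(\left(-7 + 9\right) + 4\right) = - 18 \left(2 + 4\right) = \left(-18\right) 6 = -108$)
$P{\left(n,Z \right)} = \frac{145}{3}$ ($P{\left(n,Z \right)} = - \frac{-136 - 9}{3} = \left(- \frac{1}{3}\right) \left(-145\right) = \frac{145}{3}$)
$\frac{1}{\left(r + 22 \cdot 11\right) P{\left(36,-22 \right)}} = \frac{1}{\left(-108 + 22 \cdot 11\right) \frac{145}{3}} = \frac{1}{\left(-108 + 242\right) \frac{145}{3}} = \frac{1}{134 \cdot \frac{145}{3}} = \frac{1}{\frac{19430}{3}} = \frac{3}{19430}$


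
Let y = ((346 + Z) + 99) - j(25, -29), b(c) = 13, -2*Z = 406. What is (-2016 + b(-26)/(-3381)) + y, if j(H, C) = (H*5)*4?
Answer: -7688407/3381 ≈ -2274.0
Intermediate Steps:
j(H, C) = 20*H (j(H, C) = (5*H)*4 = 20*H)
Z = -203 (Z = -½*406 = -203)
y = -258 (y = ((346 - 203) + 99) - 20*25 = (143 + 99) - 1*500 = 242 - 500 = -258)
(-2016 + b(-26)/(-3381)) + y = (-2016 + 13/(-3381)) - 258 = (-2016 + 13*(-1/3381)) - 258 = (-2016 - 13/3381) - 258 = -6816109/3381 - 258 = -7688407/3381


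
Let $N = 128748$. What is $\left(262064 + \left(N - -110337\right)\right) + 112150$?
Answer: $613299$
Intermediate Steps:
$\left(262064 + \left(N - -110337\right)\right) + 112150 = \left(262064 + \left(128748 - -110337\right)\right) + 112150 = \left(262064 + \left(128748 + 110337\right)\right) + 112150 = \left(262064 + 239085\right) + 112150 = 501149 + 112150 = 613299$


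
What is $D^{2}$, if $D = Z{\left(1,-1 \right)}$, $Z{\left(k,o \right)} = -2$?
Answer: $4$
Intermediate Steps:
$D = -2$
$D^{2} = \left(-2\right)^{2} = 4$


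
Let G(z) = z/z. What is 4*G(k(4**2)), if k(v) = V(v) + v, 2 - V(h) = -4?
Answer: 4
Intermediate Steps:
V(h) = 6 (V(h) = 2 - 1*(-4) = 2 + 4 = 6)
k(v) = 6 + v
G(z) = 1
4*G(k(4**2)) = 4*1 = 4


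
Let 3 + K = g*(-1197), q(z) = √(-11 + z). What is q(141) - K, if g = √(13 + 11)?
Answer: 3 + √130 + 2394*√6 ≈ 5878.5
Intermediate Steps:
g = 2*√6 (g = √24 = 2*√6 ≈ 4.8990)
K = -3 - 2394*√6 (K = -3 + (2*√6)*(-1197) = -3 - 2394*√6 ≈ -5867.1)
q(141) - K = √(-11 + 141) - (-3 - 2394*√6) = √130 + (3 + 2394*√6) = 3 + √130 + 2394*√6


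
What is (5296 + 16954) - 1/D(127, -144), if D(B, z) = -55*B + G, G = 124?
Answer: 152657251/6861 ≈ 22250.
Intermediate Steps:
D(B, z) = 124 - 55*B (D(B, z) = -55*B + 124 = 124 - 55*B)
(5296 + 16954) - 1/D(127, -144) = (5296 + 16954) - 1/(124 - 55*127) = 22250 - 1/(124 - 6985) = 22250 - 1/(-6861) = 22250 - 1*(-1/6861) = 22250 + 1/6861 = 152657251/6861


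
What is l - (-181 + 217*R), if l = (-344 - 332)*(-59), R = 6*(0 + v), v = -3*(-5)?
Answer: 20535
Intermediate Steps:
v = 15
R = 90 (R = 6*(0 + 15) = 6*15 = 90)
l = 39884 (l = -676*(-59) = 39884)
l - (-181 + 217*R) = 39884 - (-181 + 217*90) = 39884 - (-181 + 19530) = 39884 - 1*19349 = 39884 - 19349 = 20535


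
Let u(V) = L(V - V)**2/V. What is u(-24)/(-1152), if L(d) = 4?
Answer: 1/1728 ≈ 0.00057870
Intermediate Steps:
u(V) = 16/V (u(V) = 4**2/V = 16/V)
u(-24)/(-1152) = (16/(-24))/(-1152) = (16*(-1/24))*(-1/1152) = -2/3*(-1/1152) = 1/1728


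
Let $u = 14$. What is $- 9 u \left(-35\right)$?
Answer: $4410$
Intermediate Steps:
$- 9 u \left(-35\right) = \left(-9\right) 14 \left(-35\right) = \left(-126\right) \left(-35\right) = 4410$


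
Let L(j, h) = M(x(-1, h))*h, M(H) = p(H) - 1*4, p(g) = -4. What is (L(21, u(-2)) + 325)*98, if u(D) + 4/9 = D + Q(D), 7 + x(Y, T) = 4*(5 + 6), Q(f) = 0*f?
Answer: 303898/9 ≈ 33766.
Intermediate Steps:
Q(f) = 0
x(Y, T) = 37 (x(Y, T) = -7 + 4*(5 + 6) = -7 + 4*11 = -7 + 44 = 37)
u(D) = -4/9 + D (u(D) = -4/9 + (D + 0) = -4/9 + D)
M(H) = -8 (M(H) = -4 - 1*4 = -4 - 4 = -8)
L(j, h) = -8*h
(L(21, u(-2)) + 325)*98 = (-8*(-4/9 - 2) + 325)*98 = (-8*(-22/9) + 325)*98 = (176/9 + 325)*98 = (3101/9)*98 = 303898/9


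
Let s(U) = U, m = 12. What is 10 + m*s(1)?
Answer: 22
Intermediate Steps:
10 + m*s(1) = 10 + 12*1 = 10 + 12 = 22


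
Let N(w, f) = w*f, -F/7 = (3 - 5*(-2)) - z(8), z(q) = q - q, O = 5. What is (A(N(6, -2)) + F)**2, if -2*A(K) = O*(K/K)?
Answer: 34969/4 ≈ 8742.3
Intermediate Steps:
z(q) = 0
F = -91 (F = -7*((3 - 5*(-2)) - 1*0) = -7*((3 + 10) + 0) = -7*(13 + 0) = -7*13 = -91)
N(w, f) = f*w
A(K) = -5/2 (A(K) = -5*K/K/2 = -5/2)
(A(N(6, -2)) + F)**2 = (-5/2 - 91)**2 = (-187/2)**2 = 34969/4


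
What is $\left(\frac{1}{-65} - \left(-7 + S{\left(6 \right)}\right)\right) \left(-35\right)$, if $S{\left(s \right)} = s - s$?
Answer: $- \frac{3178}{13} \approx -244.46$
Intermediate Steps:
$S{\left(s \right)} = 0$
$\left(\frac{1}{-65} - \left(-7 + S{\left(6 \right)}\right)\right) \left(-35\right) = \left(\frac{1}{-65} + \left(\left(-1\right) 0 + 7\right)\right) \left(-35\right) = \left(- \frac{1}{65} + \left(0 + 7\right)\right) \left(-35\right) = \left(- \frac{1}{65} + 7\right) \left(-35\right) = \frac{454}{65} \left(-35\right) = - \frac{3178}{13}$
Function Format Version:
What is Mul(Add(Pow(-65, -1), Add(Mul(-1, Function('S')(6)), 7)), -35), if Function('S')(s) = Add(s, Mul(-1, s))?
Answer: Rational(-3178, 13) ≈ -244.46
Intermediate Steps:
Function('S')(s) = 0
Mul(Add(Pow(-65, -1), Add(Mul(-1, Function('S')(6)), 7)), -35) = Mul(Add(Pow(-65, -1), Add(Mul(-1, 0), 7)), -35) = Mul(Add(Rational(-1, 65), Add(0, 7)), -35) = Mul(Add(Rational(-1, 65), 7), -35) = Mul(Rational(454, 65), -35) = Rational(-3178, 13)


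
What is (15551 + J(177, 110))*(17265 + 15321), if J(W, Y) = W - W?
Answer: 506744886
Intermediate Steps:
J(W, Y) = 0
(15551 + J(177, 110))*(17265 + 15321) = (15551 + 0)*(17265 + 15321) = 15551*32586 = 506744886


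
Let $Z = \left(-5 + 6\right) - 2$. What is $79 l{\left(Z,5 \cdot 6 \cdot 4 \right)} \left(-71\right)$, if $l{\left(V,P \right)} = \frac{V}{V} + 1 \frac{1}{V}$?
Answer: $0$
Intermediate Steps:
$Z = -1$ ($Z = 1 - 2 = -1$)
$l{\left(V,P \right)} = 1 + \frac{1}{V}$
$79 l{\left(Z,5 \cdot 6 \cdot 4 \right)} \left(-71\right) = 79 \frac{1 - 1}{-1} \left(-71\right) = 79 \left(\left(-1\right) 0\right) \left(-71\right) = 79 \cdot 0 \left(-71\right) = 0 \left(-71\right) = 0$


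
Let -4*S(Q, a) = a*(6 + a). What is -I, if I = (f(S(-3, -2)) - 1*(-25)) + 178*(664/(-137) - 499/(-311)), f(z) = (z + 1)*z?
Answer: 23268281/42607 ≈ 546.11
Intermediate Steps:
S(Q, a) = -a*(6 + a)/4
f(z) = z*(1 + z) (f(z) = (1 + z)*z = z*(1 + z))
I = -23268281/42607 (I = ((-1/4*(-2)*(6 - 2))*(1 - 1/4*(-2)*(6 - 2)) - 1*(-25)) + 178*(664/(-137) - 499/(-311)) = ((-1/4*(-2)*4)*(1 - 1/4*(-2)*4) + 25) + 178*(664*(-1/137) - 499*(-1/311)) = (2*(1 + 2) + 25) + 178*(-664/137 + 499/311) = (2*3 + 25) + 178*(-138141/42607) = (6 + 25) - 24589098/42607 = 31 - 24589098/42607 = -23268281/42607 ≈ -546.11)
-I = -1*(-23268281/42607) = 23268281/42607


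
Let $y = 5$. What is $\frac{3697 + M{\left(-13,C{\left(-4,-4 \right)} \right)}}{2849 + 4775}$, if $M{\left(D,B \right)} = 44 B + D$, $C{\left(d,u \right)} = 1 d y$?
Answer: $\frac{701}{1906} \approx 0.36779$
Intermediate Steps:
$C{\left(d,u \right)} = 5 d$ ($C{\left(d,u \right)} = 1 d 5 = d 5 = 5 d$)
$M{\left(D,B \right)} = D + 44 B$
$\frac{3697 + M{\left(-13,C{\left(-4,-4 \right)} \right)}}{2849 + 4775} = \frac{3697 + \left(-13 + 44 \cdot 5 \left(-4\right)\right)}{2849 + 4775} = \frac{3697 + \left(-13 + 44 \left(-20\right)\right)}{7624} = \left(3697 - 893\right) \frac{1}{7624} = 2804 \cdot \frac{1}{7624} = \frac{701}{1906}$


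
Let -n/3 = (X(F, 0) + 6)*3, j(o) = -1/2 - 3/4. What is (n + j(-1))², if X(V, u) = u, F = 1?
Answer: 48841/16 ≈ 3052.6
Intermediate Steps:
j(o) = -5/4 (j(o) = -1*½ - 3*¼ = -½ - ¾ = -5/4)
n = -54 (n = -3*(0 + 6)*3 = -18*3 = -3*18 = -54)
(n + j(-1))² = (-54 - 5/4)² = (-221/4)² = 48841/16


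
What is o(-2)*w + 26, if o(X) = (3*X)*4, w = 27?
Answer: -622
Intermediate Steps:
o(X) = 12*X
o(-2)*w + 26 = (12*(-2))*27 + 26 = -24*27 + 26 = -648 + 26 = -622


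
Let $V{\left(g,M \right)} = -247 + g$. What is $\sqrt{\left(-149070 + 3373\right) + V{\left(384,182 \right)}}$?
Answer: $2 i \sqrt{36390} \approx 381.52 i$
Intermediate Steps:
$\sqrt{\left(-149070 + 3373\right) + V{\left(384,182 \right)}} = \sqrt{\left(-149070 + 3373\right) + \left(-247 + 384\right)} = \sqrt{-145697 + 137} = \sqrt{-145560} = 2 i \sqrt{36390}$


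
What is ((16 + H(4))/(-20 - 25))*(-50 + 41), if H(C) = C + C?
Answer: 24/5 ≈ 4.8000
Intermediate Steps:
H(C) = 2*C
((16 + H(4))/(-20 - 25))*(-50 + 41) = ((16 + 2*4)/(-20 - 25))*(-50 + 41) = ((16 + 8)/(-45))*(-9) = (24*(-1/45))*(-9) = -8/15*(-9) = 24/5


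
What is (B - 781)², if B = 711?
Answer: 4900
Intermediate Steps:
(B - 781)² = (711 - 781)² = (-70)² = 4900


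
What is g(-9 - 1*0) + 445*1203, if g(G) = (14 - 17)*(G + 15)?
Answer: 535317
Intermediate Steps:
g(G) = -45 - 3*G (g(G) = -3*(15 + G) = -45 - 3*G)
g(-9 - 1*0) + 445*1203 = (-45 - 3*(-9 - 1*0)) + 445*1203 = (-45 - 3*(-9 + 0)) + 535335 = (-45 - 3*(-9)) + 535335 = (-45 + 27) + 535335 = -18 + 535335 = 535317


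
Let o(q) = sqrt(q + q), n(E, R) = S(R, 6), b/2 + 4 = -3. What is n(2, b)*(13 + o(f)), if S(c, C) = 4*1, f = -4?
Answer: 52 + 8*I*sqrt(2) ≈ 52.0 + 11.314*I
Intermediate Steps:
S(c, C) = 4
b = -14 (b = -8 + 2*(-3) = -8 - 6 = -14)
n(E, R) = 4
o(q) = sqrt(2)*sqrt(q) (o(q) = sqrt(2*q) = sqrt(2)*sqrt(q))
n(2, b)*(13 + o(f)) = 4*(13 + sqrt(2)*sqrt(-4)) = 4*(13 + sqrt(2)*(2*I)) = 4*(13 + 2*I*sqrt(2)) = 52 + 8*I*sqrt(2)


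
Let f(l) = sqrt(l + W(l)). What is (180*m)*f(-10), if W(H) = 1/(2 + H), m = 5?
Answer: 2025*I*sqrt(2) ≈ 2863.8*I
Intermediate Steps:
f(l) = sqrt(l + 1/(2 + l))
(180*m)*f(-10) = (180*5)*sqrt((1 - 10*(2 - 10))/(2 - 10)) = 900*sqrt((1 - 10*(-8))/(-8)) = 900*sqrt(-(1 + 80)/8) = 900*sqrt(-1/8*81) = 900*sqrt(-81/8) = 900*(9*I*sqrt(2)/4) = 2025*I*sqrt(2)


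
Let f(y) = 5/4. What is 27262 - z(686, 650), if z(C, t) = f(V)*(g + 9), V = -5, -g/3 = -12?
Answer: 108823/4 ≈ 27206.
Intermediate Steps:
g = 36 (g = -3*(-12) = 36)
f(y) = 5/4 (f(y) = 5*(¼) = 5/4)
z(C, t) = 225/4 (z(C, t) = 5*(36 + 9)/4 = (5/4)*45 = 225/4)
27262 - z(686, 650) = 27262 - 1*225/4 = 27262 - 225/4 = 108823/4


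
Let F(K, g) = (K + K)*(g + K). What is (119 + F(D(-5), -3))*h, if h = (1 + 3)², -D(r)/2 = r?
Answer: 4144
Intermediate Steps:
D(r) = -2*r
F(K, g) = 2*K*(K + g) (F(K, g) = (2*K)*(K + g) = 2*K*(K + g))
h = 16 (h = 4² = 16)
(119 + F(D(-5), -3))*h = (119 + 2*(-2*(-5))*(-2*(-5) - 3))*16 = (119 + 2*10*(10 - 3))*16 = (119 + 2*10*7)*16 = (119 + 140)*16 = 259*16 = 4144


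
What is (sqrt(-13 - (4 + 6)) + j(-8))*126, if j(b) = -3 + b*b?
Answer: 7686 + 126*I*sqrt(23) ≈ 7686.0 + 604.27*I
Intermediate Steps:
j(b) = -3 + b**2
(sqrt(-13 - (4 + 6)) + j(-8))*126 = (sqrt(-13 - (4 + 6)) + (-3 + (-8)**2))*126 = (sqrt(-13 - 1*10) + (-3 + 64))*126 = (sqrt(-13 - 10) + 61)*126 = (sqrt(-23) + 61)*126 = (I*sqrt(23) + 61)*126 = (61 + I*sqrt(23))*126 = 7686 + 126*I*sqrt(23)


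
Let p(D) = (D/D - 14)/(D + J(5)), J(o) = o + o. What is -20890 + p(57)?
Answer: -1399643/67 ≈ -20890.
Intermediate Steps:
J(o) = 2*o
p(D) = -13/(10 + D) (p(D) = (D/D - 14)/(D + 2*5) = (1 - 14)/(D + 10) = -13/(10 + D))
-20890 + p(57) = -20890 - 13/(10 + 57) = -20890 - 13/67 = -1399643/67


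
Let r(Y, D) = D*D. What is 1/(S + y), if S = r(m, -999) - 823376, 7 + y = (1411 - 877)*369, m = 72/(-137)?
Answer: 1/371664 ≈ 2.6906e-6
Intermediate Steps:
m = -72/137 (m = 72*(-1/137) = -72/137 ≈ -0.52555)
r(Y, D) = D²
y = 197039 (y = -7 + (1411 - 877)*369 = -7 + 534*369 = -7 + 197046 = 197039)
S = 174625 (S = (-999)² - 823376 = 998001 - 823376 = 174625)
1/(S + y) = 1/(174625 + 197039) = 1/371664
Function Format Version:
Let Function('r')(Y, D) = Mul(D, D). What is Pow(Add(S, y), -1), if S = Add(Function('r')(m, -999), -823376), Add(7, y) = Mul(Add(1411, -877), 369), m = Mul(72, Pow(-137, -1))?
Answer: Rational(1, 371664) ≈ 2.6906e-6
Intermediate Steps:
m = Rational(-72, 137) (m = Mul(72, Rational(-1, 137)) = Rational(-72, 137) ≈ -0.52555)
Function('r')(Y, D) = Pow(D, 2)
y = 197039 (y = Add(-7, Mul(Add(1411, -877), 369)) = Add(-7, Mul(534, 369)) = Add(-7, 197046) = 197039)
S = 174625 (S = Add(Pow(-999, 2), -823376) = Add(998001, -823376) = 174625)
Pow(Add(S, y), -1) = Pow(Add(174625, 197039), -1) = Pow(371664, -1) = Rational(1, 371664)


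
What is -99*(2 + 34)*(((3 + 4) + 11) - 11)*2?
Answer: -49896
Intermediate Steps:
-99*(2 + 34)*(((3 + 4) + 11) - 11)*2 = -3564*((7 + 11) - 11)*2 = -3564*(18 - 11)*2 = -3564*7*2 = -99*252*2 = -24948*2 = -49896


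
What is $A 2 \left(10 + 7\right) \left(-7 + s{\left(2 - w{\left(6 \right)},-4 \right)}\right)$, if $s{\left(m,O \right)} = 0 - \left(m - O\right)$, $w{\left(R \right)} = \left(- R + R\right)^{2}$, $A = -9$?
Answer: $3978$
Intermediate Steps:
$w{\left(R \right)} = 0$ ($w{\left(R \right)} = 0^{2} = 0$)
$s{\left(m,O \right)} = O - m$ ($s{\left(m,O \right)} = 0 + \left(O - m\right) = O - m$)
$A 2 \left(10 + 7\right) \left(-7 + s{\left(2 - w{\left(6 \right)},-4 \right)}\right) = \left(-9\right) 2 \left(10 + 7\right) \left(-7 - \left(6 + 0\right)\right) = - 18 \cdot 17 \left(-7 - 6\right) = - 18 \cdot 17 \left(-13\right) = \left(-18\right) \left(-221\right) = 3978$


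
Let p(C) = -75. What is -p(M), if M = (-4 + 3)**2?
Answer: 75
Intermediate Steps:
M = 1 (M = (-1)**2 = 1)
-p(M) = -1*(-75) = 75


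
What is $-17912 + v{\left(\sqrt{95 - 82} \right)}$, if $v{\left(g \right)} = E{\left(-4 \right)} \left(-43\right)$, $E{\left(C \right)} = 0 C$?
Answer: $-17912$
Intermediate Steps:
$E{\left(C \right)} = 0$
$v{\left(g \right)} = 0$ ($v{\left(g \right)} = 0 \left(-43\right) = 0$)
$-17912 + v{\left(\sqrt{95 - 82} \right)} = -17912 + 0 = -17912$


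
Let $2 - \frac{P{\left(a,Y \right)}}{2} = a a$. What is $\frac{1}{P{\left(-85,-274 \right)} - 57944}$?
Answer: $- \frac{1}{72390} \approx -1.3814 \cdot 10^{-5}$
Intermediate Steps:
$P{\left(a,Y \right)} = 4 - 2 a^{2}$ ($P{\left(a,Y \right)} = 4 - 2 a a = 4 - 2 a^{2}$)
$\frac{1}{P{\left(-85,-274 \right)} - 57944} = \frac{1}{\left(4 - 2 \left(-85\right)^{2}\right) - 57944} = \frac{1}{\left(4 - 14450\right) - 57944} = \frac{1}{-14446 - 57944} = \frac{1}{-72390} = - \frac{1}{72390}$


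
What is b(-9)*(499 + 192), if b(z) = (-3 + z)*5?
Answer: -41460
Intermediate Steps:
b(z) = -15 + 5*z
b(-9)*(499 + 192) = (-15 + 5*(-9))*(499 + 192) = (-15 - 45)*691 = -60*691 = -41460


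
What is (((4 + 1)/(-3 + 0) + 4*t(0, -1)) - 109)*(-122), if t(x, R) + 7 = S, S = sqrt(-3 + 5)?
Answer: 50752/3 - 488*sqrt(2) ≈ 16227.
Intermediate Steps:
S = sqrt(2) ≈ 1.4142
t(x, R) = -7 + sqrt(2)
(((4 + 1)/(-3 + 0) + 4*t(0, -1)) - 109)*(-122) = (((4 + 1)/(-3 + 0) + 4*(-7 + sqrt(2))) - 109)*(-122) = ((5/(-3) + (-28 + 4*sqrt(2))) - 109)*(-122) = ((5*(-1/3) + (-28 + 4*sqrt(2))) - 109)*(-122) = ((-5/3 + (-28 + 4*sqrt(2))) - 109)*(-122) = ((-89/3 + 4*sqrt(2)) - 109)*(-122) = (-416/3 + 4*sqrt(2))*(-122) = 50752/3 - 488*sqrt(2)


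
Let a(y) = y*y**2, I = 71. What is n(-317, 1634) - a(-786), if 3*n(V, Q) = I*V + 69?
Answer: 1456740530/3 ≈ 4.8558e+8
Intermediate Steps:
n(V, Q) = 23 + 71*V/3 (n(V, Q) = (71*V + 69)/3 = (69 + 71*V)/3 = 23 + 71*V/3)
a(y) = y**3
n(-317, 1634) - a(-786) = (23 + (71/3)*(-317)) - 1*(-786)**3 = (23 - 22507/3) - 1*(-485587656) = -22438/3 + 485587656 = 1456740530/3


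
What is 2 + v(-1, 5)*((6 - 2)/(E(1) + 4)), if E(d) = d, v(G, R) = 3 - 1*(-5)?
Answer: 42/5 ≈ 8.4000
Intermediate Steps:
v(G, R) = 8 (v(G, R) = 3 + 5 = 8)
2 + v(-1, 5)*((6 - 2)/(E(1) + 4)) = 2 + 8*((6 - 2)/(1 + 4)) = 2 + 8*(4/5) = 2 + 8*(4*(⅕)) = 2 + 8*(⅘) = 2 + 32/5 = 42/5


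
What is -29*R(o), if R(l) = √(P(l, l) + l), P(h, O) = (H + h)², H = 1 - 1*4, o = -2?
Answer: -29*√23 ≈ -139.08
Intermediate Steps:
H = -3 (H = 1 - 4 = -3)
P(h, O) = (-3 + h)²
R(l) = √(l + (-3 + l)²) (R(l) = √((-3 + l)² + l) = √(l + (-3 + l)²))
-29*R(o) = -29*√(-2 + (-3 - 2)²) = -29*√(-2 + (-5)²) = -29*√(-2 + 25) = -29*√23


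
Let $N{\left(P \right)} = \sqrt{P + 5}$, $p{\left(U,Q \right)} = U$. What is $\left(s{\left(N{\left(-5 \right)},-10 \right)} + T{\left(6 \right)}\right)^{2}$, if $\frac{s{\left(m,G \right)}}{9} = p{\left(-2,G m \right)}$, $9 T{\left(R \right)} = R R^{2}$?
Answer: $36$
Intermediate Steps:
$T{\left(R \right)} = \frac{R^{3}}{9}$ ($T{\left(R \right)} = \frac{R R^{2}}{9} = \frac{R^{3}}{9}$)
$N{\left(P \right)} = \sqrt{5 + P}$
$s{\left(m,G \right)} = -18$ ($s{\left(m,G \right)} = 9 \left(-2\right) = -18$)
$\left(s{\left(N{\left(-5 \right)},-10 \right)} + T{\left(6 \right)}\right)^{2} = \left(-18 + \frac{6^{3}}{9}\right)^{2} = \left(-18 + \frac{1}{9} \cdot 216\right)^{2} = \left(-18 + 24\right)^{2} = 6^{2} = 36$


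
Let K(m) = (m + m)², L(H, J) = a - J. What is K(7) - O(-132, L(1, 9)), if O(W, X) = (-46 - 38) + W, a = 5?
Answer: 412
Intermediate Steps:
L(H, J) = 5 - J
K(m) = 4*m² (K(m) = (2*m)² = 4*m²)
O(W, X) = -84 + W
K(7) - O(-132, L(1, 9)) = 4*7² - (-84 - 132) = 4*49 - 1*(-216) = 196 + 216 = 412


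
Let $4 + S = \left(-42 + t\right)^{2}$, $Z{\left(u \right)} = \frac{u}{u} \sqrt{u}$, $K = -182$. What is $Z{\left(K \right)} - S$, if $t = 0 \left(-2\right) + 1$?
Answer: $-1677 + i \sqrt{182} \approx -1677.0 + 13.491 i$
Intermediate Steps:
$t = 1$ ($t = 0 + 1 = 1$)
$Z{\left(u \right)} = \sqrt{u}$ ($Z{\left(u \right)} = 1 \sqrt{u} = \sqrt{u}$)
$S = 1677$ ($S = -4 + \left(-42 + 1\right)^{2} = -4 + \left(-41\right)^{2} = -4 + 1681 = 1677$)
$Z{\left(K \right)} - S = \sqrt{-182} - 1677 = i \sqrt{182} - 1677 = -1677 + i \sqrt{182}$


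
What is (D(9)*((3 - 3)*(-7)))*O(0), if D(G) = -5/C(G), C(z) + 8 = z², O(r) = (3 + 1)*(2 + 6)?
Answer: 0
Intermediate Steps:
O(r) = 32 (O(r) = 4*8 = 32)
C(z) = -8 + z²
D(G) = -5/(-8 + G²)
(D(9)*((3 - 3)*(-7)))*O(0) = ((-5/(-8 + 9²))*((3 - 3)*(-7)))*32 = ((-5/(-8 + 81))*(0*(-7)))*32 = (-5/73*0)*32 = (-5*1/73*0)*32 = -5/73*0*32 = 0*32 = 0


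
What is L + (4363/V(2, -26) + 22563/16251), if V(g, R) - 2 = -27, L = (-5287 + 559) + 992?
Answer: -529394146/135425 ≈ -3909.1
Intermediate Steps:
L = -3736 (L = -4728 + 992 = -3736)
V(g, R) = -25 (V(g, R) = 2 - 27 = -25)
L + (4363/V(2, -26) + 22563/16251) = -3736 + (4363/(-25) + 22563/16251) = -3736 + (4363*(-1/25) + 22563*(1/16251)) = -3736 + (-4363/25 + 7521/5417) = -3736 - 23446346/135425 = -529394146/135425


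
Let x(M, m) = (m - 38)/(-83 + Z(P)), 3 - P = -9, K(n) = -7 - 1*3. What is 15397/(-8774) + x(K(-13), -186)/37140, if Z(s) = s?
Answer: -10149749951/5784127890 ≈ -1.7548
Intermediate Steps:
K(n) = -10 (K(n) = -7 - 3 = -10)
P = 12 (P = 3 - 1*(-9) = 3 + 9 = 12)
x(M, m) = 38/71 - m/71 (x(M, m) = (m - 38)/(-83 + 12) = (-38 + m)/(-71) = (-38 + m)*(-1/71) = 38/71 - m/71)
15397/(-8774) + x(K(-13), -186)/37140 = 15397/(-8774) + (38/71 - 1/71*(-186))/37140 = 15397*(-1/8774) + (38/71 + 186/71)*(1/37140) = -15397/8774 + (224/71)*(1/37140) = -15397/8774 + 56/659235 = -10149749951/5784127890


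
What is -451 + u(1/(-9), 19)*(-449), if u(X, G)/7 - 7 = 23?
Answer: -94741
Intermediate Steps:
u(X, G) = 210 (u(X, G) = 49 + 7*23 = 49 + 161 = 210)
-451 + u(1/(-9), 19)*(-449) = -451 + 210*(-449) = -451 - 94290 = -94741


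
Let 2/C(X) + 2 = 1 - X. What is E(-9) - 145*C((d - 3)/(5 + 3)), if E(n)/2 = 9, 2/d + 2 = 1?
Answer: 2374/3 ≈ 791.33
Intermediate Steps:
d = -2 (d = 2/(-2 + 1) = 2/(-1) = 2*(-1) = -2)
E(n) = 18 (E(n) = 2*9 = 18)
C(X) = 2/(-1 - X) (C(X) = 2/(-2 + (1 - X)) = 2/(-1 - X))
E(-9) - 145*C((d - 3)/(5 + 3)) = 18 - (-290)/(1 + (-2 - 3)/(5 + 3)) = 18 - (-290)/(1 - 5/8) = 18 - (-290)/3/8 = 18 - (-290)*8/3 = 18 - 145*(-16/3) = 18 + 2320/3 = 2374/3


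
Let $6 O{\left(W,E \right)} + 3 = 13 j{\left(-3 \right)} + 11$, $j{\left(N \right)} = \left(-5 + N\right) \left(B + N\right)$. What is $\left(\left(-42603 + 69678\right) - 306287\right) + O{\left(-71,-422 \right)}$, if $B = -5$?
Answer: $-279072$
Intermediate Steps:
$j{\left(N \right)} = \left(-5 + N\right)^{2}$ ($j{\left(N \right)} = \left(-5 + N\right) \left(-5 + N\right) = \left(-5 + N\right)^{2}$)
$O{\left(W,E \right)} = 140$ ($O{\left(W,E \right)} = - \frac{1}{2} + \frac{13 \left(25 + \left(-3\right)^{2} - -30\right) + 11}{6} = - \frac{1}{2} + \frac{13 \left(25 + 9 + 30\right) + 11}{6} = - \frac{1}{2} + \frac{13 \cdot 64 + 11}{6} = - \frac{1}{2} + \frac{832 + 11}{6} = - \frac{1}{2} + \frac{1}{6} \cdot 843 = - \frac{1}{2} + \frac{281}{2} = 140$)
$\left(\left(-42603 + 69678\right) - 306287\right) + O{\left(-71,-422 \right)} = \left(\left(-42603 + 69678\right) - 306287\right) + 140 = \left(27075 - 306287\right) + 140 = -279212 + 140 = -279072$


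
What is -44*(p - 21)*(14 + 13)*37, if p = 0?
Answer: 923076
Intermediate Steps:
-44*(p - 21)*(14 + 13)*37 = -44*(0 - 21)*(14 + 13)*37 = -(-924)*27*37 = -44*(-567)*37 = 24948*37 = 923076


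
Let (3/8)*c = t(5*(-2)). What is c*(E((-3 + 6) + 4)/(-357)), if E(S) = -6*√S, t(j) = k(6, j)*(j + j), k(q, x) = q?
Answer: -640*√7/119 ≈ -14.229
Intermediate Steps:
t(j) = 12*j (t(j) = 6*(j + j) = 6*(2*j) = 12*j)
c = -320 (c = 8*(12*(5*(-2)))/3 = 8*(12*(-10))/3 = (8/3)*(-120) = -320)
c*(E((-3 + 6) + 4)/(-357)) = -320*(-6*√((-3 + 6) + 4))/(-357) = -320*(-6*√(3 + 4))*(-1)/357 = -320*(-6*√7)*(-1)/357 = -640*√7/119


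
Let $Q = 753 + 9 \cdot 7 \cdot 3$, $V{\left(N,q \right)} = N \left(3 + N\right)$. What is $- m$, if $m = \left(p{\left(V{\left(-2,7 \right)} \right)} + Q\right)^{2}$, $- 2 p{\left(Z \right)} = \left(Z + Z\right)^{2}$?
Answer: $-872356$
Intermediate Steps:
$p{\left(Z \right)} = - 2 Z^{2}$ ($p{\left(Z \right)} = - \frac{\left(Z + Z\right)^{2}}{2} = - \frac{\left(2 Z\right)^{2}}{2} = - \frac{4 Z^{2}}{2} = - 2 Z^{2}$)
$Q = 942$ ($Q = 753 + 63 \cdot 3 = 753 + 189 = 942$)
$m = 872356$ ($m = \left(- 2 \left(- 2 \left(3 - 2\right)\right)^{2} + 942\right)^{2} = \left(- 2 \left(\left(-2\right) 1\right)^{2} + 942\right)^{2} = \left(- 2 \left(-2\right)^{2} + 942\right)^{2} = \left(\left(-2\right) 4 + 942\right)^{2} = \left(-8 + 942\right)^{2} = 934^{2} = 872356$)
$- m = \left(-1\right) 872356 = -872356$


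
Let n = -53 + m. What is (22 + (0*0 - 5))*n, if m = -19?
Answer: -1224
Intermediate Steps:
n = -72 (n = -53 - 19 = -72)
(22 + (0*0 - 5))*n = (22 + (0*0 - 5))*(-72) = (22 + (0 - 5))*(-72) = (22 - 5)*(-72) = 17*(-72) = -1224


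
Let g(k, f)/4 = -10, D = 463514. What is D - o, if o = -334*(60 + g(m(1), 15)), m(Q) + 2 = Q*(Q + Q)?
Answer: 470194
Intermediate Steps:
m(Q) = -2 + 2*Q² (m(Q) = -2 + Q*(Q + Q) = -2 + Q*(2*Q) = -2 + 2*Q²)
g(k, f) = -40 (g(k, f) = 4*(-10) = -40)
o = -6680 (o = -334*(60 - 40) = -334*20 = -6680)
D - o = 463514 - 1*(-6680) = 463514 + 6680 = 470194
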